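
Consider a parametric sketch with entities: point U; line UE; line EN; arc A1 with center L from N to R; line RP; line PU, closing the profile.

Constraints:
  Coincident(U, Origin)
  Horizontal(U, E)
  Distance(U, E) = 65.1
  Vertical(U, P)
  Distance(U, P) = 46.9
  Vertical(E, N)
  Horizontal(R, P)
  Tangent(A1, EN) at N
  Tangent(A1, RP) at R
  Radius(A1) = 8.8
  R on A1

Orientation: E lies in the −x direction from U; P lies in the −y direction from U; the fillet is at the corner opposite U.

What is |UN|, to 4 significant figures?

75.43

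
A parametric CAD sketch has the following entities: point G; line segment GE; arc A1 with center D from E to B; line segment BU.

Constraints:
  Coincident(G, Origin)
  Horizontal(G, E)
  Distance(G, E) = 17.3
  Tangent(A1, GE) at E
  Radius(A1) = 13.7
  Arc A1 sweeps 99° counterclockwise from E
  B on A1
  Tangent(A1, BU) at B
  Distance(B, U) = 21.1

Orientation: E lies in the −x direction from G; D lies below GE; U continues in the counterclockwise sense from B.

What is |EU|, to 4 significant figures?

38.08

On A1, E sits at bearing 90° from D; a 99° counterclockwise sweep puts B at bearing 189°, so B = D + 13.7·(cos 189°, sin 189°) = (-30.83, -15.84). Since A1 is tangent to BU there, DB ⟂ BU, so BU runs along (−sin 189°, cos 189°); with |BU| = 21.1, U = (-27.53, -36.68). Then |EU| = |U − E| = 38.08.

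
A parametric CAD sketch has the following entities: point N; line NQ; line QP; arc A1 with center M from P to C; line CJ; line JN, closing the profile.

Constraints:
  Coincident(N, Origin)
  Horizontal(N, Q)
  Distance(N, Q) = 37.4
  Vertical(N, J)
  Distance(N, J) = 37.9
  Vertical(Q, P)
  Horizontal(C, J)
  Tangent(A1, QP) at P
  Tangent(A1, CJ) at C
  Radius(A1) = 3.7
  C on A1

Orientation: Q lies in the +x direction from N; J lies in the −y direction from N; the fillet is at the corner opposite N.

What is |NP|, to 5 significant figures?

50.679

The virtual corner opposite N is at (37.400, -37.900). A1 meets QP tangentially, so MP is at right angles to QP and A1 meets CJ tangentially, so MC is at right angles to CJ, with radius 3.7, so the center M sits 3.7 in from both sides at M = (33.700, -34.200). That places the tangent points at P = (37.400, -34.200) on QP and C = (33.700, -37.900) on CJ. Then |NP| = |P − N| = 50.679.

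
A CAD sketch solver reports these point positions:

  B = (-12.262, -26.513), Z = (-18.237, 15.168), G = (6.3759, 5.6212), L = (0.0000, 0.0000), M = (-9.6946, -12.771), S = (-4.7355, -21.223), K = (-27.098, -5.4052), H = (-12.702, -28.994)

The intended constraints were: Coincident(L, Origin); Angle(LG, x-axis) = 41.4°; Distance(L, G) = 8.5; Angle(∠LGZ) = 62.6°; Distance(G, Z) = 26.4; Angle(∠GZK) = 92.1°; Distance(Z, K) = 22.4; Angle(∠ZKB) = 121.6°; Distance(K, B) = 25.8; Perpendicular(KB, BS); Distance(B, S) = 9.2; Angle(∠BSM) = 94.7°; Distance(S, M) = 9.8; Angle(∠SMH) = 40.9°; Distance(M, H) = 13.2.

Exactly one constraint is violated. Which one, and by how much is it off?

Distance(M, H) = 13.2 — off by 3.30.

L = (0.00, 0.00) ✓; LG at 41.40° ✓; |LG| = 8.500 ✓; ∠LGZ = 62.60° ✓; |GZ| = 26.40 ✓; ∠GZK = 92.10° ✓; |ZK| = 22.40 ✓; ∠ZKB = 121.6° ✓; |KB| = 25.80 ✓; ∠(KB, BS) = 90.00° ✓; |BS| = 9.200 ✓; ∠BSM = 94.70° ✓; |SM| = 9.799 ✓; ∠SMH = 40.90° ✓; |MH| = 16.50 ✗.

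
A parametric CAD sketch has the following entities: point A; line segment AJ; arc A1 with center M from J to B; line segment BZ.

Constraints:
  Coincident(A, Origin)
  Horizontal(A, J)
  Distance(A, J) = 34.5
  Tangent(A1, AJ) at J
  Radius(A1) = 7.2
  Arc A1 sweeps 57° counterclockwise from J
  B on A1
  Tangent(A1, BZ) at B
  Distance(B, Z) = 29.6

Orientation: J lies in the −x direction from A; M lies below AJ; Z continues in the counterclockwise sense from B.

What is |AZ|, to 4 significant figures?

63.25

A is at the origin; AJ is horizontal with |AJ| = 34.5 and J on the −x side, so J = (-34.50, 0.000). A1 meets AJ tangentially, so MJ is at right angles to AJ, so M = J + (0, -7.2) = (-34.50, -7.200). On A1, J sits at bearing 90° from M; a 57° counterclockwise sweep puts B at bearing 147°, so B = M + 7.2·(cos 147°, sin 147°) = (-40.54, -3.279). A1 meets BZ tangentially, so MB is at right angles to BZ, so BZ runs along (−sin 147°, cos 147°); with |BZ| = 29.6, Z = (-56.66, -28.10). Then |AZ| = |Z − A| = 63.25.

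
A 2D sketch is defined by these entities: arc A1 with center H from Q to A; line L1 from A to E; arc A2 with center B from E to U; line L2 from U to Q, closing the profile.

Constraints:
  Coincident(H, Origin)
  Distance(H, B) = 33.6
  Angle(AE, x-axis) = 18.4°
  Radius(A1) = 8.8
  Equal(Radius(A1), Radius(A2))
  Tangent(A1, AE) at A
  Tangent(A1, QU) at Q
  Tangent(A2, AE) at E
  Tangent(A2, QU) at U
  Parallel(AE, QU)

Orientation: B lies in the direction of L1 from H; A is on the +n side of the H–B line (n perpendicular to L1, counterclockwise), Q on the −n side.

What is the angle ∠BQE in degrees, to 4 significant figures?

12.97°

The slot axis is L1's direction at 18.4°, so u = (cos 18.4°, sin 18.4°) = (0.9489, 0.3156) and n = (−sin 18.4°, cos 18.4°) = (-0.3156, 0.9489). H is at the origin and B lies 33.6 along u from H, so B = 33.6·u = (31.88, 10.61). Tangency of A1 to both parallel lines with radius 8.8 puts A and Q at H ± 8.8·n: A = (-2.778, 8.350), Q = (2.778, -8.350). Equal radii place E and U the same way about B: E = B + 8.8·n = (29.10, 18.96), U = B − 8.8·n = (34.66, 2.256). Then cos ∠BQE = QB·QE / (|QB||QE|), giving 12.97°.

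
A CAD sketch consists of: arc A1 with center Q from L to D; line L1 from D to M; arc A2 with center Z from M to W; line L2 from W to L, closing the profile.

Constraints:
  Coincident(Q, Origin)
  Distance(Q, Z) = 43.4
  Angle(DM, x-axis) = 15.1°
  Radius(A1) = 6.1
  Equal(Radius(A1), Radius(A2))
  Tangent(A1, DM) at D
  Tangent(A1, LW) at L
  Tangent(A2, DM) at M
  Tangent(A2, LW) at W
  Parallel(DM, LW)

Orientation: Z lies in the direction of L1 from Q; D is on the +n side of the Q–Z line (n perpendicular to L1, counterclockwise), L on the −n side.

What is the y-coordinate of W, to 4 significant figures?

5.417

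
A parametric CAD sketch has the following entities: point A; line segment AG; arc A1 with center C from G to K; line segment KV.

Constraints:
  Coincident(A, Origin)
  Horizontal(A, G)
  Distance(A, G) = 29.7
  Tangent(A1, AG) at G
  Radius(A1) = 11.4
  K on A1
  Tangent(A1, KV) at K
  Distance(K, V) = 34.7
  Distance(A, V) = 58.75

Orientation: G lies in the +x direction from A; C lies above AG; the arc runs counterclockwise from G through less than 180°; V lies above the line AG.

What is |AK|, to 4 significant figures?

43.08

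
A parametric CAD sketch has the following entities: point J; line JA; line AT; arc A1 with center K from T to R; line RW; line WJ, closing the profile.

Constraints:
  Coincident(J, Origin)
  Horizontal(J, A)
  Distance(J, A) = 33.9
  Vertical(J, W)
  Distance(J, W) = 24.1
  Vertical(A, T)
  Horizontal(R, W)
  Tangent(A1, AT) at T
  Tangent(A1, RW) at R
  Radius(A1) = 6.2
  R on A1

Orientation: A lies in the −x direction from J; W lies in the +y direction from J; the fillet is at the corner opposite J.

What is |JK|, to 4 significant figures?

32.98

J is at the origin; JA is horizontal with |JA| = 33.9 and A on the −x side, so A = (-33.90, 0.000). J and W share the same x with |JW| = 24.1 and W on the +y side, so W = (0.000, 24.10). The virtual corner opposite J is at (-33.90, 24.10). Tangency of A1 to AT means the radius KT is perpendicular to AT and tangency of A1 to RW means the radius KR is perpendicular to RW, with radius 6.2, so the center K sits 6.2 in from both sides at K = (-27.70, 17.90). Then |JK| = |K − J| = 32.98.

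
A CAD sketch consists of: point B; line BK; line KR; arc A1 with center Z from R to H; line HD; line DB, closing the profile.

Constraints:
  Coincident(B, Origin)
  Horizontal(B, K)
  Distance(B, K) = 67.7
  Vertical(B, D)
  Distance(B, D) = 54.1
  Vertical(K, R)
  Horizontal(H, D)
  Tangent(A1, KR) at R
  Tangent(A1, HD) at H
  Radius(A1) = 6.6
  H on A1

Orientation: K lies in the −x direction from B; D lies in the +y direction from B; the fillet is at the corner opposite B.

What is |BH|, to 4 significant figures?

81.61

The virtual corner opposite B is at (-67.70, 54.10). A1 meets KR tangentially, so ZR is at right angles to KR and the tangent condition forces ZH to be normal to HD, with radius 6.6, so the center Z sits 6.6 in from both sides at Z = (-61.10, 47.50). That places the tangent points at R = (-67.70, 47.50) on KR and H = (-61.10, 54.10) on HD. Then |BH| = |H − B| = 81.61.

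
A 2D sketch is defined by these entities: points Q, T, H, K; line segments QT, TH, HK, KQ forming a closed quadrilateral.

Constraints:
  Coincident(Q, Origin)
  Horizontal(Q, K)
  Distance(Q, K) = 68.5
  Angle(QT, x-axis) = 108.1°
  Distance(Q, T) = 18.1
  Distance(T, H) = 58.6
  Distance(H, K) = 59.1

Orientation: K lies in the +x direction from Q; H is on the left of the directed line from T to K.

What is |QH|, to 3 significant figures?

66.7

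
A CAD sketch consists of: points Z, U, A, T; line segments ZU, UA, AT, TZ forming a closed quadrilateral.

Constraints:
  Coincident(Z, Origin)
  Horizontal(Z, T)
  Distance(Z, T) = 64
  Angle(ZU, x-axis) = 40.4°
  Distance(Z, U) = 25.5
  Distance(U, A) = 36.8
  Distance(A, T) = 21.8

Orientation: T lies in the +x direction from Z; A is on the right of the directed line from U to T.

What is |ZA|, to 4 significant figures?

45.87

Checks: ZU at 40.40° ✓; |UA| = 36.80 ✓; |AT| = 21.80 ✓.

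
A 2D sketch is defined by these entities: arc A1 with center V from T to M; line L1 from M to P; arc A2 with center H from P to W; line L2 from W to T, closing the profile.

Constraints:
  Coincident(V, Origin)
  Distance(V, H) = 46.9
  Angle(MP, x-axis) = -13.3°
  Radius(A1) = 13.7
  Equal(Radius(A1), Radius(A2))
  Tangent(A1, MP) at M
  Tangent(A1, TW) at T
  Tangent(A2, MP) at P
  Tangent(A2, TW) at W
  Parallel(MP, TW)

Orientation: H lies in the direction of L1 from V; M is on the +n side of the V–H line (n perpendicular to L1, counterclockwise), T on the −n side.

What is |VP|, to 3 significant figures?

48.9

Tangency of A1 to both parallel lines with radius 13.7 puts M and T at V ± 13.7·n: M = (3.15, 13.3), T = (-3.15, -13.3). Equal radii place P and W the same way about H: P = H + 13.7·n = (48.8, 2.54), W = H − 13.7·n = (42.5, -24.1). Then |VP| = |P − V| = 48.9.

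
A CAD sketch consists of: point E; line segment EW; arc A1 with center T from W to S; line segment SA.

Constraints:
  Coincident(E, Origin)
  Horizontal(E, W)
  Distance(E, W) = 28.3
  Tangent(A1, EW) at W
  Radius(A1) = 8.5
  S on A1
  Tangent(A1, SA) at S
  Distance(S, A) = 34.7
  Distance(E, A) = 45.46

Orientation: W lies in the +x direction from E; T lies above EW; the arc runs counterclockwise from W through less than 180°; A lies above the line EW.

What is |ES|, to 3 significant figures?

37.8

E is at the origin; E and W share the same y with |EW| = 28.3 and W on the +x side, so W = (28.3, 0.00). A1 meets EW tangentially, so TW is at right angles to EW, so T = W + (0, 8.5) = (28.3, 8.50). Since TS ⟂ SA (tangency), |TA| = √(8.5² + 34.7²) = 35.7 regardless of where S sits on A1. So A lies on both circle(E, 45.46) and circle(T, 35.7); the above-EW intersection is A = (16.7, 42.3). S is the foot of the tangent from A: S = (35.5, 13.1).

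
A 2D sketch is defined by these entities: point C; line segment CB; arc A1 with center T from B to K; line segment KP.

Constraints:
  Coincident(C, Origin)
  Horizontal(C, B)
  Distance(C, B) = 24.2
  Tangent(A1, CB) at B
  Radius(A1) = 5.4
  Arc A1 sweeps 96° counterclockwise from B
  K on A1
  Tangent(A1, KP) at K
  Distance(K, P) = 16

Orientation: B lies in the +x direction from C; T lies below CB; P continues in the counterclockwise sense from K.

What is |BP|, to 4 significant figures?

22.19

C is at the origin; C and B share the same y with |CB| = 24.2 and B on the +x side, so B = (24.20, 0.000). Tangency of A1 to CB means the radius TB is perpendicular to CB, so T = B + (0, -5.4) = (24.20, -5.400). On A1, B sits at bearing 90° from T; a 96° counterclockwise sweep puts K at bearing 186°, so K = T + 5.4·(cos 186°, sin 186°) = (18.83, -5.964). The tangent condition forces TK to be normal to KP, so KP runs along (−sin 186°, cos 186°); with |KP| = 16.0, P = (20.50, -21.88). Then |BP| = |P − B| = 22.19.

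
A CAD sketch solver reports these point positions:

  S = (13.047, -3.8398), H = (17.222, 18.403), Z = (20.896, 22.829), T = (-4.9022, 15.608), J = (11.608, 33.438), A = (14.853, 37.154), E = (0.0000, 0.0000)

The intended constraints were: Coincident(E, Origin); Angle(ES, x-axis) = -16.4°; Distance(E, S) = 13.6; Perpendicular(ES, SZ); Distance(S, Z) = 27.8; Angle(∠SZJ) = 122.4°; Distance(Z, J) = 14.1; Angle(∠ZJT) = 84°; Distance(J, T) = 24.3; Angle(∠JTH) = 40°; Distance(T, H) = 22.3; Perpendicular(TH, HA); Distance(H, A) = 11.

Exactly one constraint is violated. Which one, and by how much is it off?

Distance(H, A) = 11 — off by 7.90.

E = (0.00, 0.00) ✓; ES at -16.40° ✓; |ES| = 13.60 ✓; ∠(ES, SZ) = 90.00° ✓; |SZ| = 27.80 ✓; ∠SZJ = 122.4° ✓; |ZJ| = 14.10 ✓; ∠ZJT = 84.00° ✓; |JT| = 24.30 ✓; ∠JTH = 40.00° ✓; |TH| = 22.30 ✓; ∠(TH, HA) = 90.00° ✓; |HA| = 18.90 ✗.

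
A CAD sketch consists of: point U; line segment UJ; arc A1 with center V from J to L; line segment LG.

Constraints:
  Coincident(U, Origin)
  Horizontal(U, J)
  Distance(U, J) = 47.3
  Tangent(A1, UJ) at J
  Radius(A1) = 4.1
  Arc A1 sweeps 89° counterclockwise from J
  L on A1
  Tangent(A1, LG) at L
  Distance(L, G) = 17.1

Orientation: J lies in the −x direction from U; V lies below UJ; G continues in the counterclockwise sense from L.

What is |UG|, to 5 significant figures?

55.848

U is at the origin; UJ is horizontal with |UJ| = 47.3 and J on the −x side, so J = (-47.300, 0.0000). Tangency of A1 to UJ means the radius VJ is perpendicular to UJ, so V = J + (0, -4.1) = (-47.300, -4.1000). On A1, J sits at bearing 90° from V; an 89° counterclockwise sweep puts L at bearing 179°, so L = V + 4.1·(cos 179°, sin 179°) = (-51.399, -4.0284). A1 meets LG tangentially, so VL is at right angles to LG, so LG runs along (−sin 179°, cos 179°); with |LG| = 17.1, G = (-51.698, -21.126). Then |UG| = |G − U| = 55.848.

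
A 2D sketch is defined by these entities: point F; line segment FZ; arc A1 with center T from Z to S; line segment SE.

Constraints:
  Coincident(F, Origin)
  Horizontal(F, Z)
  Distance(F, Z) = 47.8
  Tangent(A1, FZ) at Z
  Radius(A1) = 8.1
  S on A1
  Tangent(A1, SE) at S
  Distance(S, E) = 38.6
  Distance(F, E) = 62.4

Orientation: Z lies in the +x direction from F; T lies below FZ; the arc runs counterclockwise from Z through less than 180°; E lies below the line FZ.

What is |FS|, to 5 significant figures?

40.582

Checks: |TS| = 8.100 ✓; ∠(TS, SE) = 90.00° ✓; |SE| = 38.60 ✓; |FE| = 62.40 ✓.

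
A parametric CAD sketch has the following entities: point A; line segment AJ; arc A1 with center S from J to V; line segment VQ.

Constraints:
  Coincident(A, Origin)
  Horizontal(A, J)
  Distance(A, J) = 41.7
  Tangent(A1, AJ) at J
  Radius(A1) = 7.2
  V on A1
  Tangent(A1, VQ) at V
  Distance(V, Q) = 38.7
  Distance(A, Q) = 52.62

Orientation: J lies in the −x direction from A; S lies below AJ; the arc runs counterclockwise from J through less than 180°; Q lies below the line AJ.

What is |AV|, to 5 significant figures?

49.129

Checks: |SV| = 7.200 ✓; ∠(SV, VQ) = 90.00° ✓; |VQ| = 38.70 ✓; |AQ| = 52.62 ✓.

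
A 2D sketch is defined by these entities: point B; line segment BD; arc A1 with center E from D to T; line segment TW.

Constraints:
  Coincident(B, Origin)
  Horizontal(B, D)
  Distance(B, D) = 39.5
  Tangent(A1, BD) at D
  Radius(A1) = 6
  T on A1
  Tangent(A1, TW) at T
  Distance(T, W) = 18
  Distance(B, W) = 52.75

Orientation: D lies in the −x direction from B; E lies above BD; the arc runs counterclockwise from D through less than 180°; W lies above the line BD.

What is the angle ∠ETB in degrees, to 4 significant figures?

121.2°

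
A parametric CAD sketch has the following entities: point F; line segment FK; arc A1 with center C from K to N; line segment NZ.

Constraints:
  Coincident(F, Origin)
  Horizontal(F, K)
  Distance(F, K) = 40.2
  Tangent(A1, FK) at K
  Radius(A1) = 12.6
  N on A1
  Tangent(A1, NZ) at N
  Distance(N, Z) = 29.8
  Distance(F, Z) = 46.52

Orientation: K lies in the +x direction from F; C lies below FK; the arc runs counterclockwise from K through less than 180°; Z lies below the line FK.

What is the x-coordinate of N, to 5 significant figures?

27.736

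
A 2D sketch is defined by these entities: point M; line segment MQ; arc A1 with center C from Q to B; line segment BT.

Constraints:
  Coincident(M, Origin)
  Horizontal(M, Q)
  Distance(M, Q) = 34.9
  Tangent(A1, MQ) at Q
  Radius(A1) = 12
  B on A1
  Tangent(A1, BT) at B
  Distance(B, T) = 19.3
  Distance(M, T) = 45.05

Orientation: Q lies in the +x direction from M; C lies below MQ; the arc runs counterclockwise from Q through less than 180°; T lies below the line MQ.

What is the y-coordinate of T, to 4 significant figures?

-34.07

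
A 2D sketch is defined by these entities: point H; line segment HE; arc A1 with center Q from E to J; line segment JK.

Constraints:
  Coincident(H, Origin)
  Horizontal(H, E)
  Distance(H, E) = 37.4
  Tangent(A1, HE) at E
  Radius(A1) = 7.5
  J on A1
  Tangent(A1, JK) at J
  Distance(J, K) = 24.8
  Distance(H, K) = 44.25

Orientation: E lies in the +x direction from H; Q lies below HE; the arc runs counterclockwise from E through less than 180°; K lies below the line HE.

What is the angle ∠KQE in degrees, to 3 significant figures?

164°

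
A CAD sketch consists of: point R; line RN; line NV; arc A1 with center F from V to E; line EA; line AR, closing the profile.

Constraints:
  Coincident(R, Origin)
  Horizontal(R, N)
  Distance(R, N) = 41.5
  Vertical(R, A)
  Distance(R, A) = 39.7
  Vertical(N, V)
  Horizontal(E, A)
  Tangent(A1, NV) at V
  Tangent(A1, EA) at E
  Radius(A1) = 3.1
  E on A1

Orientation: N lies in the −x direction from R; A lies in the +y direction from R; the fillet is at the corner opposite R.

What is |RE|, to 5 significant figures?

55.233

R is at the origin; RN is horizontal with |RN| = 41.5 and N on the −x side, so N = (-41.500, 0.0000). RA is vertical with |RA| = 39.7 and A on the +y side, so A = (0.0000, 39.700). The virtual corner opposite R is at (-41.500, 39.700). The tangent condition forces FV to be normal to NV and tangency of A1 to EA means the radius FE is perpendicular to EA, with radius 3.1, so the center F sits 3.1 in from both sides at F = (-38.400, 36.600). That places the tangent points at V = (-41.500, 36.600) on NV and E = (-38.400, 39.700) on EA. Then |RE| = |E − R| = 55.233.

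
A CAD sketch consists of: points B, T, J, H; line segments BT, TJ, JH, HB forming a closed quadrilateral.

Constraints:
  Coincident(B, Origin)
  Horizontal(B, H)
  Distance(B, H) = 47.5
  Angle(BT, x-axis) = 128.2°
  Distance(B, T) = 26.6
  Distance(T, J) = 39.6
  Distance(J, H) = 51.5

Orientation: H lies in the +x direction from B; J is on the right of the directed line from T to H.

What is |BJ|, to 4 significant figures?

15.85

Checks: |TJ| = 39.60 ✓; |JH| = 51.50 ✓.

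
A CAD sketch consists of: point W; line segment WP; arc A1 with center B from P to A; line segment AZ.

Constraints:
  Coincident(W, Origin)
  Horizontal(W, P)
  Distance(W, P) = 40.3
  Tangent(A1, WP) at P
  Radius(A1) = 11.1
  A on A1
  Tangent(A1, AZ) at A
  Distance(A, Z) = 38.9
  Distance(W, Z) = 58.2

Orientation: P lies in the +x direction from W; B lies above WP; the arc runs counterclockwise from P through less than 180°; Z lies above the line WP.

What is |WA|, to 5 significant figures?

52.566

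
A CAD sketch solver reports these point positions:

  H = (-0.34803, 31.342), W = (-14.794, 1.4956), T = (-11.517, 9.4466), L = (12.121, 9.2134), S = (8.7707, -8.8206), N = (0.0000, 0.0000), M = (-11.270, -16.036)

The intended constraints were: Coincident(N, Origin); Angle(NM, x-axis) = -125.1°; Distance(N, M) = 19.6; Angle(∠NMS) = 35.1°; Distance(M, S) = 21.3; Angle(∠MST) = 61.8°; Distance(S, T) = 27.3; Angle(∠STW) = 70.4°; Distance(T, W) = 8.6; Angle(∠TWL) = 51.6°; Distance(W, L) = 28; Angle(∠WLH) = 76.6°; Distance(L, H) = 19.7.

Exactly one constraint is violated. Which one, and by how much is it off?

Distance(L, H) = 19.7 — off by 5.70.

N = (0.00, 0.00) ✓; NM at -125.1° ✓; |NM| = 19.60 ✓; ∠NMS = 35.10° ✓; |MS| = 21.30 ✓; ∠MST = 61.80° ✓; |ST| = 27.30 ✓; ∠STW = 70.40° ✓; |TW| = 8.600 ✓; ∠TWL = 51.60° ✓; |WL| = 28.00 ✓; ∠WLH = 76.60° ✓; |LH| = 25.40 ✗.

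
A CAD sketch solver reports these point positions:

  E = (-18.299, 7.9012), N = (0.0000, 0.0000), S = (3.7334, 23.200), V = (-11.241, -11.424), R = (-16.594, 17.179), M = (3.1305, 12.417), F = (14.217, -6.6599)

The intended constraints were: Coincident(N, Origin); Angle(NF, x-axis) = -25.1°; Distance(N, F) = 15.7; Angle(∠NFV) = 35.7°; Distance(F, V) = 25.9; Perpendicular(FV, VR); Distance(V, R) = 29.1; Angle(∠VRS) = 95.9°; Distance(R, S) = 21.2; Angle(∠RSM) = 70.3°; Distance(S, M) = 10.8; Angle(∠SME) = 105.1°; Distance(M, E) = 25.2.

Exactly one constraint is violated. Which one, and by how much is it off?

Distance(M, E) = 25.2 — off by 3.30.

N = (0.00, 0.00) ✓; NF at -25.10° ✓; |NF| = 15.70 ✓; ∠NFV = 35.70° ✓; |FV| = 25.90 ✓; ∠(FV, VR) = 90.00° ✓; |VR| = 29.10 ✓; ∠VRS = 95.90° ✓; |RS| = 21.20 ✓; ∠RSM = 70.30° ✓; |SM| = 10.80 ✓; ∠SME = 105.1° ✓; |ME| = 21.90 ✗.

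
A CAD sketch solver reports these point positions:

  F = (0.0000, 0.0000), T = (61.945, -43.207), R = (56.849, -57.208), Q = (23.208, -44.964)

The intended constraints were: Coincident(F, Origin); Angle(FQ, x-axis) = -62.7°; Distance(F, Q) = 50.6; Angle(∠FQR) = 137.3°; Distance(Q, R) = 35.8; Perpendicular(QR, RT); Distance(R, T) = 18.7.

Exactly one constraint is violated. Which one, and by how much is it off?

Distance(R, T) = 18.7 — off by 3.80.

F = (0.00, 0.00) ✓; FQ at -62.70° ✓; |FQ| = 50.60 ✓; ∠FQR = 137.3° ✓; |QR| = 35.80 ✓; ∠(QR, RT) = 90.00° ✓; |RT| = 14.90 ✗.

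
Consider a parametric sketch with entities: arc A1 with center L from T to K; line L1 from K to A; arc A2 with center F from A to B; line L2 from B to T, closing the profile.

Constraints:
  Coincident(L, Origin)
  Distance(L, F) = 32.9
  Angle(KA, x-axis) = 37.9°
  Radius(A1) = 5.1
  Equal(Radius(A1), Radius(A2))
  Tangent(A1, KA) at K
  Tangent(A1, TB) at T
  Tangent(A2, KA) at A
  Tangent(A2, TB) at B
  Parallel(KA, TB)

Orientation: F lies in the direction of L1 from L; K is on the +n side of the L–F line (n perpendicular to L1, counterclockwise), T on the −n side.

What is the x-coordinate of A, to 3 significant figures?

22.8

The slot axis is L1's direction at 37.9°, so u = (cos 37.9°, sin 37.9°) = (0.789, 0.614) and n = (−sin 37.9°, cos 37.9°) = (-0.614, 0.789). L is at the origin and F lies 32.9 along u from L, so F = 32.9·u = (26.0, 20.2). Tangency of A1 to both parallel lines with radius 5.1 puts K and T at L ± 5.1·n: K = (-3.13, 4.02), T = (3.13, -4.02). Equal radii place A and B the same way about F: A = F + 5.1·n = (22.8, 24.2), B = F − 5.1·n = (29.1, 16.2). So A.x = 22.8.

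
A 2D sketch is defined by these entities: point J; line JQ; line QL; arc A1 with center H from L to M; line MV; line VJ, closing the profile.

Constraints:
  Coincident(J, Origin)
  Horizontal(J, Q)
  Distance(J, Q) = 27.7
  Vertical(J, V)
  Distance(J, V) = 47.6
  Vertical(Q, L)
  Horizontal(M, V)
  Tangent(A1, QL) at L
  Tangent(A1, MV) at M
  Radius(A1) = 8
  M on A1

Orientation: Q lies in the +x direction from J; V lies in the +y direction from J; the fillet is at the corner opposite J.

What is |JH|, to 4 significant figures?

44.23

J is at the origin; J and Q share the same y with |JQ| = 27.7 and Q on the +x side, so Q = (27.70, 0.000). JV is vertical with |JV| = 47.6 and V on the +y side, so V = (0.000, 47.60). The virtual corner opposite J is at (27.70, 47.60). Tangency of A1 to QL means the radius HL is perpendicular to QL and A1 meets MV tangentially, so HM is at right angles to MV, with radius 8.0, so the center H sits 8.0 in from both sides at H = (19.70, 39.60). Then |JH| = |H − J| = 44.23.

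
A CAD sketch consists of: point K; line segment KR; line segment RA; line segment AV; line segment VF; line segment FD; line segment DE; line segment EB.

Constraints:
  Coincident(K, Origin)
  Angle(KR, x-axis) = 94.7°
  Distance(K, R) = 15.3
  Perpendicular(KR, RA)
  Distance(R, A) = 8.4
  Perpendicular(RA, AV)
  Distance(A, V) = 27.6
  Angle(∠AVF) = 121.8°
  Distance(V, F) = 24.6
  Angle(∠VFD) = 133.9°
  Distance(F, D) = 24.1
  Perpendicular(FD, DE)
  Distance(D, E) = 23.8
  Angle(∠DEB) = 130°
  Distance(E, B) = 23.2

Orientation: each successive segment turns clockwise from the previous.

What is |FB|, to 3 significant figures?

39.2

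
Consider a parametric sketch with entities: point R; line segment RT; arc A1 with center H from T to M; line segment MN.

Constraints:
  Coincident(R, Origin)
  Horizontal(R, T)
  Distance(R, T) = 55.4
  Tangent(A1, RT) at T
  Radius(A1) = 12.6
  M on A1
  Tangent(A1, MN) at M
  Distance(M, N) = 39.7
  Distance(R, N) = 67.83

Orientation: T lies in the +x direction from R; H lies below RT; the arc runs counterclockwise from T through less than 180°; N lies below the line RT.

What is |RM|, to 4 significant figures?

44.64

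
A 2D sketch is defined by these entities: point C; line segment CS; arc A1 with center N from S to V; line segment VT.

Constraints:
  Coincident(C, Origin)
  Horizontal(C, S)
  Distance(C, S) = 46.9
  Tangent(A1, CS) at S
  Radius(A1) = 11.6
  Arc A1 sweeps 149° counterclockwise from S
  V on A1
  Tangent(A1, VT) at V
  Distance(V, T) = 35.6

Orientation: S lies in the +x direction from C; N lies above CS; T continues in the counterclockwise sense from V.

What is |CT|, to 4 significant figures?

45.72

On A1, S sits at bearing -90° from N; a 149° counterclockwise sweep puts V at bearing 59°, so V = N + 11.6·(cos 59°, sin 59°) = (52.87, 21.54). A1 meets VT tangentially, so NV is at right angles to VT, so VT runs along (−sin 59°, cos 59°); with |VT| = 35.6, T = (22.36, 39.88). Then |CT| = |T − C| = 45.72.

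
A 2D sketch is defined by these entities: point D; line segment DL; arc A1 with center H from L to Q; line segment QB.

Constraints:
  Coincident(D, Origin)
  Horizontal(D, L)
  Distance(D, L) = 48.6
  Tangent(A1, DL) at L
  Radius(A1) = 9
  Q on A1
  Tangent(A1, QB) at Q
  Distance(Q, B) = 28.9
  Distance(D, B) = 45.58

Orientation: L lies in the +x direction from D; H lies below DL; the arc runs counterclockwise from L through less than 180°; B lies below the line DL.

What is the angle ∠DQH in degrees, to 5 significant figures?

170.15°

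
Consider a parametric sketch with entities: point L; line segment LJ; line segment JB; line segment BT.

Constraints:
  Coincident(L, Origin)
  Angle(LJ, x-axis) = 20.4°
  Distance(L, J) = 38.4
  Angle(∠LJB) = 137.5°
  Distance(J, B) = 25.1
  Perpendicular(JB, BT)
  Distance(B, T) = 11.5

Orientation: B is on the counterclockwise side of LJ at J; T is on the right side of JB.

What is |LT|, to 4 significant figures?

65.23

∠LJB = 137.5°, so JB runs at 20.4° + (180° − 137.5°) = 62.90° from the x-axis; with |JB| = 25.1, B = J + 25.1·(cos 62.90°, sin 62.90°) = (47.43, 35.73). JB is perpendicular to BT; with |BT| = 11.5 on the right of JB, T = B + 11.5·(0.8902, -0.4555) = (57.66, 30.49). Then |LT| = |T − L| = 65.23.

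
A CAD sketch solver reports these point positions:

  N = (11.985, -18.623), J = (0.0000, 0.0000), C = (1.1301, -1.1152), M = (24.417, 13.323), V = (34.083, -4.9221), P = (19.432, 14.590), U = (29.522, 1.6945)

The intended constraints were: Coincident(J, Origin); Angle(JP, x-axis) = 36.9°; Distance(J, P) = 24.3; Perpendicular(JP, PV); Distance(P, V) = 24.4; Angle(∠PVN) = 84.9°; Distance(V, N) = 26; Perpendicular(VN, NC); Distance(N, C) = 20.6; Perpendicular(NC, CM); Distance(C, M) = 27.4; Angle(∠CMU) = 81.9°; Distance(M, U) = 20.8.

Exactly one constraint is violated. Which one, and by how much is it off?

Distance(M, U) = 20.8 — off by 8.10.

J = (0.00, 0.00) ✓; JP at 36.90° ✓; |JP| = 24.30 ✓; ∠(JP, PV) = 90.00° ✓; |PV| = 24.40 ✓; ∠PVN = 84.90° ✓; |VN| = 26.00 ✓; ∠(VN, NC) = 90.00° ✓; |NC| = 20.60 ✓; ∠(NC, CM) = 90.00° ✓; |CM| = 27.40 ✓; ∠CMU = 81.90° ✓; |MU| = 12.70 ✗.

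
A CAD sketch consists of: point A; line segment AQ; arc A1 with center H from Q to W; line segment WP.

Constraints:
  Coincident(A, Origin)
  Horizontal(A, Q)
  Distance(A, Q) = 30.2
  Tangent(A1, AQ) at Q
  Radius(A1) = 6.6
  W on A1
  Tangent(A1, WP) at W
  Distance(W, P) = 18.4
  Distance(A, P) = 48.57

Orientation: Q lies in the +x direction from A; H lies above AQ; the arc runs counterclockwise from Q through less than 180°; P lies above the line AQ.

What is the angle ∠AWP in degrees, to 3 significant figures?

122°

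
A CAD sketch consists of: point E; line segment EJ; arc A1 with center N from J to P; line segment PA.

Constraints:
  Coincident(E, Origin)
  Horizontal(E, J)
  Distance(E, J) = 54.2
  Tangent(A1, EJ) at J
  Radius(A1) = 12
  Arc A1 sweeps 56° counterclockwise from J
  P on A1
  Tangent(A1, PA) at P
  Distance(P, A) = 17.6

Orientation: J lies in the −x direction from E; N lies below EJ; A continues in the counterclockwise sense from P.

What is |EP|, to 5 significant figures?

64.366

E is at the origin; EJ is horizontal with |EJ| = 54.2 and J on the −x side, so J = (-54.200, 0.0000). The tangent condition forces NJ to be normal to EJ, so N = J + (0, -12) = (-54.200, -12.000). On A1, J sits at bearing 90° from N; a 56° counterclockwise sweep puts P at bearing 146°, so P = N + 12.0·(cos 146°, sin 146°) = (-64.148, -5.2897). Then |EP| = |P − E| = 64.366.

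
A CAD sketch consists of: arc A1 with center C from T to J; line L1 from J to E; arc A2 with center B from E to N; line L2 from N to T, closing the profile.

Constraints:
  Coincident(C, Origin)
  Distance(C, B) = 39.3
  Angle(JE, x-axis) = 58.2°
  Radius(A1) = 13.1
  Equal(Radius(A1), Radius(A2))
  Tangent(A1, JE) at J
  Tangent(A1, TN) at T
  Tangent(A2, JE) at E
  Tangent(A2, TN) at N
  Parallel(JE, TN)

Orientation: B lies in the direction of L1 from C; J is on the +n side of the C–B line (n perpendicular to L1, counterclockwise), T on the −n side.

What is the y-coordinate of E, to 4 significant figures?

40.30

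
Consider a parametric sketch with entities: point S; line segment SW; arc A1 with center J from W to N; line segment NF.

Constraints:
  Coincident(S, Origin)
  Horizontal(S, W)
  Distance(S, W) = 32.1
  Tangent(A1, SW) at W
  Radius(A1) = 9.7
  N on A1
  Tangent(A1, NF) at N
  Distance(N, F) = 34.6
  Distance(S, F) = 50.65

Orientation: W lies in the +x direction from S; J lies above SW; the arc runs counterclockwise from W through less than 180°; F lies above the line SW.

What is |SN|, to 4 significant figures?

43.07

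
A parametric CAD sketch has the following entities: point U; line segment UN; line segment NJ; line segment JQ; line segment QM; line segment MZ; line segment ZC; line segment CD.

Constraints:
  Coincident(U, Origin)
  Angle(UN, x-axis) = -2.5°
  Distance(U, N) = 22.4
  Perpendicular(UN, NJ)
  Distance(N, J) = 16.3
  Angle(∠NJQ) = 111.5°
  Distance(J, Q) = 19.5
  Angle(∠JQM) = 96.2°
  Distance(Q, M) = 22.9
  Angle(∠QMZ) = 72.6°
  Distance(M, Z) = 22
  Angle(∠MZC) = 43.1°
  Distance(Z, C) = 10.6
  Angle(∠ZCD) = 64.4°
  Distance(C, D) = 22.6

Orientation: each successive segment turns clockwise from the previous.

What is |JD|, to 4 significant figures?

37.29

U is at the origin; UN runs at -2.5° with length 22.4, so N = (22.38, -0.9771). UN ⟂ NJ, so NJ runs at -92.50°; with |NJ| = 16.3, J = (21.67, -17.26). ∠NJQ = 111.5° gives JQ at -161.0° from the x-axis; with |JQ| = 19.5, Q = (3.230, -23.61). ∠JQM = 96.2° gives QM at 115.2° from the x-axis; with |QM| = 22.9, M = (-6.520, -2.890). ∠QMZ = 72.6° gives MZ at 7.800° from the x-axis; with |MZ| = 22.0, Z = (15.28, 0.09614). ∠MZC = 43.1° gives ZC at -129.1° from the x-axis; with |ZC| = 10.6, C = (8.591, -8.130). ∠ZCD = 64.4° gives CD at 115.3° from the x-axis; with |CD| = 22.6, D = (-1.067, 12.30). Then |JD| = |D − J| = 37.29.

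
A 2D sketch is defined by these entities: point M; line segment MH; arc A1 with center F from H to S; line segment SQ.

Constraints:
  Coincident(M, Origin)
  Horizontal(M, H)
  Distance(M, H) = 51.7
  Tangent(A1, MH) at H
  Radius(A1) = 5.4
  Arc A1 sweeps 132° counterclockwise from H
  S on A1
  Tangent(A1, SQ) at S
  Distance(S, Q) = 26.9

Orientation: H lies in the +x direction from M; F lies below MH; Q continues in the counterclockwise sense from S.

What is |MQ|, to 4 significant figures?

71.81

M is at the origin; MH is horizontal with |MH| = 51.7 and H on the +x side, so H = (51.70, 0.000). A1 meets MH tangentially, so FH is at right angles to MH, so F = H + (0, -5.4) = (51.70, -5.400). On A1, H sits at bearing 90° from F; a 132° counterclockwise sweep puts S at bearing 222°, so S = F + 5.4·(cos 222°, sin 222°) = (47.69, -9.013). Tangency of A1 to SQ means the radius FS is perpendicular to SQ, so SQ runs along (−sin 222°, cos 222°); with |SQ| = 26.9, Q = (65.69, -29.00). Then |MQ| = |Q − M| = 71.81.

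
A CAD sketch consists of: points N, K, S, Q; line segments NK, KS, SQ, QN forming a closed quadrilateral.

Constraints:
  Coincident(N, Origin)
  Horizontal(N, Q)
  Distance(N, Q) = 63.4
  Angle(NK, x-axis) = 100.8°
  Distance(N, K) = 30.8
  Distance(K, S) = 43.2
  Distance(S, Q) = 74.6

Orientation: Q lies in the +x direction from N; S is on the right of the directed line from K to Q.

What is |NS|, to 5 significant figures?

16.252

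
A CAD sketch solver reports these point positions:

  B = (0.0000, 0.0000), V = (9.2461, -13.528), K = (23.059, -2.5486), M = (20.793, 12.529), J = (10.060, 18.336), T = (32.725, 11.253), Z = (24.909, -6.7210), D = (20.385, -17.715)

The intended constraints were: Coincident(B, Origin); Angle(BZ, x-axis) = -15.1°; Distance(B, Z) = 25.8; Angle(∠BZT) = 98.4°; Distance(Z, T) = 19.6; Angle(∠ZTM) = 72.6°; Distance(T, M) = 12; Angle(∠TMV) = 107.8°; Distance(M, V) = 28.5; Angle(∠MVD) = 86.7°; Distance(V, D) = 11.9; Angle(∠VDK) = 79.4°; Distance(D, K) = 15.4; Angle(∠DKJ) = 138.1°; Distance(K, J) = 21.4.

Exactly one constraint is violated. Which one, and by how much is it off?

Distance(K, J) = 21.4 — off by 3.20.

B = (0.00, 0.00) ✓; BZ at -15.10° ✓; |BZ| = 25.80 ✓; ∠BZT = 98.40° ✓; |ZT| = 19.60 ✓; ∠ZTM = 72.60° ✓; |TM| = 12.00 ✓; ∠TMV = 107.8° ✓; |MV| = 28.50 ✓; ∠MVD = 86.70° ✓; |VD| = 11.90 ✓; ∠VDK = 79.40° ✓; |DK| = 15.40 ✓; ∠DKJ = 138.1° ✓; |KJ| = 24.60 ✗.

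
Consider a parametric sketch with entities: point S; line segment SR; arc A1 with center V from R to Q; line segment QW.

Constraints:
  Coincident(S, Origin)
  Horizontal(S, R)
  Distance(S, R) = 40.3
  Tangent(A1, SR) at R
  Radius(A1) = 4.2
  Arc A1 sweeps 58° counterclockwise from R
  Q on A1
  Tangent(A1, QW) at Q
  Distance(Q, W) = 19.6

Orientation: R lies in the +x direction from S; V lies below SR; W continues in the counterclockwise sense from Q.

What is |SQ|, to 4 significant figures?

36.79

The tangent condition forces VR to be normal to SR, so V = R + (0, -4.2) = (40.30, -4.200). On A1, R sits at bearing 90° from V; a 58° counterclockwise sweep puts Q at bearing 148°, so Q = V + 4.2·(cos 148°, sin 148°) = (36.74, -1.974). Then |SQ| = |Q − S| = 36.79.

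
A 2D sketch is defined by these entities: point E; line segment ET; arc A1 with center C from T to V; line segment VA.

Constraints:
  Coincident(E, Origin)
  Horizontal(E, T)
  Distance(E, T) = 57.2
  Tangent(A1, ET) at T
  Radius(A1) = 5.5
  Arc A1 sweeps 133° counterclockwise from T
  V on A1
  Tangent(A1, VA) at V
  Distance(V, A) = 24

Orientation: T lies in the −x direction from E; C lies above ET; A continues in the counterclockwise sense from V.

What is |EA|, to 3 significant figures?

74.5

E is at the origin; E and T share the same y with |ET| = 57.2 and T on the −x side, so T = (-57.2, 0.00). A1 meets ET tangentially, so CT is at right angles to ET, so C = T + (0, 5.5) = (-57.2, 5.50). On A1, T sits at bearing -90° from C; a 133° counterclockwise sweep puts V at bearing 43°, so V = C + 5.5·(cos 43°, sin 43°) = (-53.2, 9.25). The tangent condition forces CV to be normal to VA, so VA runs along (−sin 43°, cos 43°); with |VA| = 24.0, A = (-69.5, 26.8). Then |EA| = |A − E| = 74.5.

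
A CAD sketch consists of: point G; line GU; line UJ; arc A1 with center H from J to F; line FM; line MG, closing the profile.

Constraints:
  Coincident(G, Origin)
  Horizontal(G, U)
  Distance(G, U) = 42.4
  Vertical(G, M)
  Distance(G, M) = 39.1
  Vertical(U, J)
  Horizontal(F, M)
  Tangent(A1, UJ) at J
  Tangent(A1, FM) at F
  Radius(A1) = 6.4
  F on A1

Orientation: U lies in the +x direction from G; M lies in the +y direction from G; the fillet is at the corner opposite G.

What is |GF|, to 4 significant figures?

53.15

G is at the origin; G and U share the same y with |GU| = 42.4 and U on the +x side, so U = (42.40, 0.000). GM is vertical with |GM| = 39.1 and M on the +y side, so M = (0.000, 39.10). The virtual corner opposite G is at (42.40, 39.10). Tangency of A1 to UJ means the radius HJ is perpendicular to UJ and A1 meets FM tangentially, so HF is at right angles to FM, with radius 6.4, so the center H sits 6.4 in from both sides at H = (36.00, 32.70). That places the tangent points at J = (42.40, 32.70) on UJ and F = (36.00, 39.10) on FM. Then |GF| = |F − G| = 53.15.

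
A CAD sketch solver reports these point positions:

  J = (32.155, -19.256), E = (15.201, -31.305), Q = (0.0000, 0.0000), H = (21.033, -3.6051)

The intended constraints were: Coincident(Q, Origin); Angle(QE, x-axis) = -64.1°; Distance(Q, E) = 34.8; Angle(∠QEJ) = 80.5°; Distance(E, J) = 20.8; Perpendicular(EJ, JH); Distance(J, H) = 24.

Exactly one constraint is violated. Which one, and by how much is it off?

Distance(J, H) = 24 — off by 4.80.

Q = (0.00, 0.00) ✓; QE at -64.10° ✓; |QE| = 34.80 ✓; ∠QEJ = 80.50° ✓; |EJ| = 20.80 ✓; ∠(EJ, JH) = 90.00° ✓; |JH| = 19.20 ✗.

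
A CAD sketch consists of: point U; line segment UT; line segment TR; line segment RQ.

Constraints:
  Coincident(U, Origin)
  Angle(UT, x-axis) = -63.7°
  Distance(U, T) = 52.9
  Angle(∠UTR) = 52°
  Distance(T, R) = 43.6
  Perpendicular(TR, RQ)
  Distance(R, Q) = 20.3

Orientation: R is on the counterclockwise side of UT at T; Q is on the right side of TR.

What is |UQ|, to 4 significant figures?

62.96

U is at the origin; UT runs at -63.7° with length 52.9, so T = 52.9·(cos -63.7°, sin -63.7°) = (23.44, -47.42). ∠UTR = 52.0°, so TR runs at -63.7° + (180° − 52.0°) = 64.30° from the x-axis; with |TR| = 43.6, R = T + 43.6·(cos 64.30°, sin 64.30°) = (42.35, -8.137). TR ⟂ RQ; with |RQ| = 20.3 on the right of TR, Q = R + 20.3·(0.9011, -0.4337) = (60.64, -16.94). Then |UQ| = |Q − U| = 62.96.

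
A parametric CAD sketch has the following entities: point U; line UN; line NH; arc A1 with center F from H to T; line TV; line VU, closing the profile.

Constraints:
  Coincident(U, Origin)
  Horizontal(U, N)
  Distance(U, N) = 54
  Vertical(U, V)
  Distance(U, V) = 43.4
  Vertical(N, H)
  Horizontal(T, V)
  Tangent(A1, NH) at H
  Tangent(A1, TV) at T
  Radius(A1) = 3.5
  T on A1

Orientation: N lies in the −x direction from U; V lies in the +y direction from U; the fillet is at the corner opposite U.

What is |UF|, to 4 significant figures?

64.36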